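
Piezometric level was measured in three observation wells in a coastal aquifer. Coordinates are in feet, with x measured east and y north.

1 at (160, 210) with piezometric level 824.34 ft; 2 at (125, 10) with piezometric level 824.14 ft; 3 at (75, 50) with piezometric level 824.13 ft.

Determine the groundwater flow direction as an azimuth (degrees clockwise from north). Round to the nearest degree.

226°

Taking 1 as reference: 2−1 = (-35, -200, -0.20); 3−1 = (-85, -160, -0.21).
Solve a·Δx + b·Δy = Δh: det = (-35)·(-160) − (-85)·(-200) = -11400.
∂h/∂x = [(-0.20)·(-160) − (-0.21)·(-200)] / -11400 = +0.0008772
∂h/∂y = [(-35)·(-0.21) − (-85)·(-0.20)] / -11400 = +0.0008465
Flow direction (−∇h) has components (-0.0008772 E, -0.0008465 N).
Azimuth = atan2(E, N) = atan2(-0.0008772, -0.0008465) = 226.0° ≈ 226°.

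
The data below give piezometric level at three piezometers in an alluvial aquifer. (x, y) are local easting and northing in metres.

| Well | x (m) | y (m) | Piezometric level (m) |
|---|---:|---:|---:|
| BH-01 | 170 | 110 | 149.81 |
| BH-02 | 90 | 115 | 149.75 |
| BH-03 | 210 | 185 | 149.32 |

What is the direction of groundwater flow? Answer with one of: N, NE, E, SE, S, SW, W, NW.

Differences from BH-01: to BH-02 (Δx, Δy, Δh) = (-80, 5, -0.06); to BH-03 = (40, 75, -0.49).
Determinant of the coordinate differences = (-80)·75 − 40·5 = -6200.
∂h/∂x = [(-0.06)·75 − (-0.49)·5] / -6200 = +0.0003306
∂h/∂y = [(-80)·(-0.49) − 40·(-0.06)] / -6200 = -0.006710
Flow = −∇h = (-0.0003306 east, +0.006710 north), which points north.

N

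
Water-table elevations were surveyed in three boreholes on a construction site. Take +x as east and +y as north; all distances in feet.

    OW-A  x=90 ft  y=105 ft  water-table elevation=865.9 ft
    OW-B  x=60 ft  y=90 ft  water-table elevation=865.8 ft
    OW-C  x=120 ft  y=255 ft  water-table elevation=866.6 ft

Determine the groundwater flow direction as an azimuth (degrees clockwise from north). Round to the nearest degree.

Differences from OW-A: to OW-B (Δx, Δy, Δh) = (-30, -15, -0.1); to OW-C = (30, 150, +0.7).
Determinant of the coordinate differences = (-30)·150 − 30·(-15) = -4050.
∂h/∂x = [(-0.1)·150 − (+0.7)·(-15)] / -4050 = +0.001111
∂h/∂y = [(-30)·(+0.7) − 30·(-0.1)] / -4050 = +0.004444
Flow direction (−∇h) has components (-0.001111 E, -0.004444 N).
Azimuth = atan2(E, N) = atan2(-0.001111, -0.004444) = 194.0° ≈ 194°.

194°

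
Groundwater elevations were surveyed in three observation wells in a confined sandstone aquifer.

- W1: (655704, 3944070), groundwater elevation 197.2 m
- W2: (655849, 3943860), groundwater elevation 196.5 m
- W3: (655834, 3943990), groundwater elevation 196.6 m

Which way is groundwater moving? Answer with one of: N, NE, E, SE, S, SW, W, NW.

Taking W1 as reference: W2−W1 = (145, -210, -0.7); W3−W1 = (130, -80, -0.6).
Determinant of the coordinate differences = 145·(-80) − 130·(-210) = 15700.
∂h/∂x = [(-0.7)·(-80) − (-0.6)·(-210)] / 15700 = -0.004459
∂h/∂y = [145·(-0.6) − 130·(-0.7)] / 15700 = +0.0002548
Flow = −∇h = (+0.004459 east, -0.0002548 north), which points east.

E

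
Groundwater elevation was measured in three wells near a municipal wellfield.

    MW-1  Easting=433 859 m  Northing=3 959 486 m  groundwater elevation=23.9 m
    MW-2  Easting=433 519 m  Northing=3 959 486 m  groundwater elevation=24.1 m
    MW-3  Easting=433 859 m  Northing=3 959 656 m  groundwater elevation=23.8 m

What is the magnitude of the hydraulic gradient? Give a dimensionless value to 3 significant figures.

∂h/∂x = (24.1 − 23.9) / (433519 − 433859) = -0.0005882
∂h/∂y = (23.8 − 23.9) / (3959656 − 3959486) = -0.0005882
|∇h| = √(-0.0005882² + -0.0005882²) = 0.0008318

0.000832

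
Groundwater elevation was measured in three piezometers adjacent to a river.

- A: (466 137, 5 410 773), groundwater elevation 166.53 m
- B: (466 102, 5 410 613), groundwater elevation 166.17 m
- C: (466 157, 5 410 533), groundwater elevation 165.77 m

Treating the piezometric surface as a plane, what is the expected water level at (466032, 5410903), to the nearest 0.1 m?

167.2 m

With h = a·x + b·y + c and A as origin, the differences give:
  (-35)·a + (-160)·b = -0.36
  20·a + (-240)·b = -0.76
Eliminate b (×(-240) and ×(-160), subtract): 11600·a = -35.200 → a = ∂h/∂x = -0.003034
Back-substitute: b = ∂h/∂y = +0.002914.
h(466032, 5410903) = 166.53 + (-0.003034)·(-105) + (+0.002914)·(130) = 166.53 +0.319 +0.379 = 167.227 m.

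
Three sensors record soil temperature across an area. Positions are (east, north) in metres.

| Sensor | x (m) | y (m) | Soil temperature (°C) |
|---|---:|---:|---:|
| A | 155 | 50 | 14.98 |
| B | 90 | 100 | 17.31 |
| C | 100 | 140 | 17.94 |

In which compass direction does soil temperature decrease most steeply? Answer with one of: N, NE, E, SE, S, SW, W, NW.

With T = a·x + b·y + c and A as origin, the differences give:
  (-65)·a + 50·b = +2.33
  (-55)·a + 90·b = +2.96
Eliminate b (×90 and ×50, subtract): -3100·a = 61.700 → a = ∂T/∂x = -0.01990
Back-substitute: b = ∂T/∂y = +0.02073.
Steepest decrease is along −∇f = (+0.01990 E, -0.02073 N) → southeast.

SE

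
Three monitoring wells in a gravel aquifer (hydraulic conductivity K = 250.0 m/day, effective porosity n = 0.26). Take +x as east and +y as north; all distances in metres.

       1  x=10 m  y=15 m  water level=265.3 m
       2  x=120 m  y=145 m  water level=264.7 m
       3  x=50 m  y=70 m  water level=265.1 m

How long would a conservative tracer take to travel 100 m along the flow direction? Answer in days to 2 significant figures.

With h = a·x + b·y + c and 1 as origin, the differences give:
  110·a + 130·b = -0.6
  40·a + 55·b = -0.2
Eliminate b (×55 and ×130, subtract): 850·a = -7.00 → a = ∂h/∂x = -0.008235
Back-substitute: b = ∂h/∂y = +0.002353.
|∇h| = √(-0.008235² + 0.002353²) = 0.008565
Seepage velocity v = K·i/n = 250.0 × 0.008565 / 0.26 = 8.236 m/day.
t = 100 / 8.236 = 12.14 days.

12 days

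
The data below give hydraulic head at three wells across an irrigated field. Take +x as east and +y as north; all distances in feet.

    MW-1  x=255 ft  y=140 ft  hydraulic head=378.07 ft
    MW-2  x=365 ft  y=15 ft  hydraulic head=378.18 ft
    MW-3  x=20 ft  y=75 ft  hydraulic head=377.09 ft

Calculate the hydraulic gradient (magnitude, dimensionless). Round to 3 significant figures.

0.00420

Differences from MW-1: to MW-2 (Δx, Δy, Δh) = (110, -125, +0.11); to MW-3 = (-235, -65, -0.98).
Determinant of the coordinate differences = 110·(-65) − (-235)·(-125) = -36525.
∂h/∂x = [(+0.11)·(-65) − (-0.98)·(-125)] / -36525 = +0.003550
∂h/∂y = [110·(-0.98) − (-235)·(+0.11)] / -36525 = +0.002244
|∇h| = √(0.003550² + 0.002244²) = 0.0042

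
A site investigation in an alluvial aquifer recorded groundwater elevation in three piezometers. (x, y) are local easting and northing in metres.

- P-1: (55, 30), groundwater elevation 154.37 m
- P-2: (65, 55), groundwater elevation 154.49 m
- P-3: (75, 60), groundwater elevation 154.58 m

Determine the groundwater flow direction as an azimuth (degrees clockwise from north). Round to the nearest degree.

Three-point gradient (reference P-1): Δ to P-2 = (10, 25, +0.12), Δ to P-3 = (20, 30, +0.21).
∂h/∂x = +0.008250, ∂h/∂y = +0.001500 (det = -200).
Flow direction (−∇h) has components (-0.008250 E, -0.001500 N).
Azimuth = atan2(E, N) = atan2(-0.008250, -0.001500) = 259.7° ≈ 260°.

260°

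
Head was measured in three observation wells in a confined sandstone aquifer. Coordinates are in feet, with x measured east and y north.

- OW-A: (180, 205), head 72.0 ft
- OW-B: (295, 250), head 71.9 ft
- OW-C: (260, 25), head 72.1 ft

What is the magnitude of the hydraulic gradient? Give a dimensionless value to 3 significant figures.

Taking OW-A as reference: OW-B−OW-A = (115, 45, -0.1); OW-C−OW-A = (80, -180, +0.1).
Determinant of the coordinate differences = 115·(-180) − 80·45 = -24300.
∂h/∂x = [(-0.1)·(-180) − (+0.1)·45] / -24300 = -0.0005556
∂h/∂y = [115·(+0.1) − 80·(-0.1)] / -24300 = -0.0008025
|∇h| = √(-0.0005556² + -0.0008025²) = 0.0009761

0.000976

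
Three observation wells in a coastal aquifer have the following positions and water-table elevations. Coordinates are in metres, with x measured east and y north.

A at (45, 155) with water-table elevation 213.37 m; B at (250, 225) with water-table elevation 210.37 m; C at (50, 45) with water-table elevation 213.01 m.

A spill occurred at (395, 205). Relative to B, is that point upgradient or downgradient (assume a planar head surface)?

Differences from A: to B (Δx, Δy, Δh) = (205, 70, -3.00); to C = (5, -110, -0.36).
Solve a·Δx + b·Δy = Δh: det = 205·(-110) − 5·70 = -22900.
∂h/∂x = [(-3.00)·(-110) − (-0.36)·70] / -22900 = -0.01551
∂h/∂y = [205·(-0.36) − 5·(-3.00)] / -22900 = +0.002568
Head at (395, 205) = 213.37 + (-0.01551)·(350) + (+0.002568)·(50) = 208.07 m.
That is lower than the 210.37 m at B, so the point is downgradient.

downgradient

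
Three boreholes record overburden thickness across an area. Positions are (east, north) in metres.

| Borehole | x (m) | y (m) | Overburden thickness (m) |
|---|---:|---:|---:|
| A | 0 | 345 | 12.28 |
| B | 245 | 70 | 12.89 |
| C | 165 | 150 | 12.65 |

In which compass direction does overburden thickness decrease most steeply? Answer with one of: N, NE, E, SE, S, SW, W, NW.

With d = a·x + b·y + c and A as origin, the differences give:
  245·a + (-275)·b = +0.61
  165·a + (-195)·b = +0.37
Eliminate b (×(-195) and ×(-275), subtract): -2400·a = -17.200 → a = ∂d/∂x = +0.007167
Back-substitute: b = ∂d/∂y = +0.004167.
Steepest decrease is along −∇f = (-0.007167 E, -0.004167 N) → southwest.

SW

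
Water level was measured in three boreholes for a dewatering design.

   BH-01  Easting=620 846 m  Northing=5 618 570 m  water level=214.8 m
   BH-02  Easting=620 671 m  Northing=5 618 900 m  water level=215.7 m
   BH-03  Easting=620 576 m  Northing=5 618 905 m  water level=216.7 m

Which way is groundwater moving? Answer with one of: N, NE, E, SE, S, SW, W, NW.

With h = a·x + b·y + c and BH-01 as origin, the differences give:
  (-175)·a + 330·b = +0.9
  (-270)·a + 335·b = +1.9
Eliminate b (×335 and ×330, subtract): 30475·a = -325.50 → a = ∂h/∂x = -0.01068
Back-substitute: b = ∂h/∂y = -0.002937.
Flow = −∇h = (+0.01068 east, +0.002937 north), which points east.

E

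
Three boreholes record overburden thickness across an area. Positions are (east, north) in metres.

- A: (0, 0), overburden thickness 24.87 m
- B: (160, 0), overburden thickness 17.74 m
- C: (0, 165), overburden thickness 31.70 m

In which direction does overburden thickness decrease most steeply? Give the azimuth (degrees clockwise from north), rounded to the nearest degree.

∂d/∂x = (17.74 − 24.87) / (160 − 0) = -0.04456
∂d/∂y = (31.70 − 24.87) / (165 − 0) = +0.04139
Steepest decrease is along −∇f: components (+0.04456 E, -0.04139 N).
Azimuth = atan2(+0.04456, -0.04139) = 132.9° ≈ 133°.

133°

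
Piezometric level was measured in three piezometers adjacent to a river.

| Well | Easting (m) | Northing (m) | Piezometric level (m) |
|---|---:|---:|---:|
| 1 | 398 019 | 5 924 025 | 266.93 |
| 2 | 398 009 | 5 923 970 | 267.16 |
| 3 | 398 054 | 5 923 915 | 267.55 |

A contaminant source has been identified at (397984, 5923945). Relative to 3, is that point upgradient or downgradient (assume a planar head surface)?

downgradient

With h = a·x + b·y + c and 1 as origin, the differences give:
  (-10)·a + (-55)·b = +0.23
  35·a + (-110)·b = +0.62
Eliminate b (×(-110) and ×(-55), subtract): 3025·a = 8.800 → a = ∂h/∂x = +0.002909
Back-substitute: b = ∂h/∂y = -0.004711.
Head at (397984, 5923945) = 266.93 + (+0.002909)·(-35) + (-0.004711)·(-80) = 267.21 m.
That is lower than the 267.55 m at 3, so the point is downgradient.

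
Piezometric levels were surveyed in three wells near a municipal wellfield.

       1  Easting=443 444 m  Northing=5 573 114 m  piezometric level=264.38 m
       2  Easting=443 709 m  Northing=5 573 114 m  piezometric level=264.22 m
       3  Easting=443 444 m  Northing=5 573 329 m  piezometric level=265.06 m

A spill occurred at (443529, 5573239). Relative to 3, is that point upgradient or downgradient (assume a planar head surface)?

downgradient

∂h/∂x = (264.22 − 264.38) / (443709 − 443444) = -0.0006038
∂h/∂y = (265.06 − 264.38) / (5573329 − 5573114) = +0.003163
Head at (443529, 5573239) = 264.38 + (-0.0006038)·(85) + (+0.003163)·(125) = 264.72 m.
That is lower than the 265.06 m at 3, so the point is downgradient.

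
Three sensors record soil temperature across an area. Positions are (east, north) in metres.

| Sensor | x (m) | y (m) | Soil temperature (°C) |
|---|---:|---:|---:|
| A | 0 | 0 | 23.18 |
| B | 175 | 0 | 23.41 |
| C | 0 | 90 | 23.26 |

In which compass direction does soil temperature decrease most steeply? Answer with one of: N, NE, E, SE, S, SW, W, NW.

∂T/∂x = (23.41 − 23.18) / (175 − 0) = +0.001314
∂T/∂y = (23.26 − 23.18) / (90 − 0) = +0.0008889
Steepest decrease is along −∇f = (-0.001314 E, -0.0008889 N) → southwest.

SW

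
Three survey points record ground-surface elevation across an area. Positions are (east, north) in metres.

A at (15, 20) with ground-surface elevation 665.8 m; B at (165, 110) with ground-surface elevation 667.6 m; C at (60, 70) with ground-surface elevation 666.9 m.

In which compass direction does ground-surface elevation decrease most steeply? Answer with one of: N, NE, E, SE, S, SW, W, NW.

With z = a·x + b·y + c and A as origin, the differences give:
  150·a + 90·b = +1.8
  45·a + 50·b = +1.1
Eliminate b (×50 and ×90, subtract): 3450·a = -9.00 → a = ∂z/∂x = -0.002609
Back-substitute: b = ∂z/∂y = +0.02435.
Steepest decrease is along −∇f = (+0.002609 E, -0.02435 N) → south.

S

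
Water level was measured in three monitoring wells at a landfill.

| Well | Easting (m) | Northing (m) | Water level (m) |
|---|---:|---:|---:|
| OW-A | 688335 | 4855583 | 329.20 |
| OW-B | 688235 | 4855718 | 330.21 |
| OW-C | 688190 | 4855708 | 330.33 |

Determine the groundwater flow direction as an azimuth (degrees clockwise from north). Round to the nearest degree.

142°

Differences from OW-A: to OW-B (Δx, Δy, Δh) = (-100, 135, +1.01); to OW-C = (-145, 125, +1.13).
Determinant of the coordinate differences = (-100)·125 − (-145)·135 = 7075.
∂h/∂x = [(+1.01)·125 − (+1.13)·135] / 7075 = -0.003717
∂h/∂y = [(-100)·(+1.13) − (-145)·(+1.01)] / 7075 = +0.004728
Flow direction (−∇h) has components (+0.003717 E, -0.004728 N).
Azimuth = atan2(E, N) = atan2(+0.003717, -0.004728) = 141.8° ≈ 142°.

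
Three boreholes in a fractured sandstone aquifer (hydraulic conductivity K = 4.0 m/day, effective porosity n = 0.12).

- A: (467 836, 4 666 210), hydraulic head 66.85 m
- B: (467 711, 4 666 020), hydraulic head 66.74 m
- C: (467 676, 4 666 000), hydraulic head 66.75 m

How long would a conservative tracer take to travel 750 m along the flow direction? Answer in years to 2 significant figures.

Taking A as reference: B−A = (-125, -190, -0.11); C−A = (-160, -210, -0.10).
Solve a·Δx + b·Δy = Δh: det = (-125)·(-210) − (-160)·(-190) = -4150.
∂h/∂x = [(-0.11)·(-210) − (-0.10)·(-190)] / -4150 = -0.0009880
∂h/∂y = [(-125)·(-0.10) − (-160)·(-0.11)] / -4150 = +0.001229
|∇h| = √(-0.0009880² + 0.001229²) = 0.001577
Seepage velocity v = K·i/n = 4.0 × 0.001577 / 0.12 = 0.05257 m/day.
t = 750 / 0.05257 = 1.427e+04 days = 39.1 years.

39 years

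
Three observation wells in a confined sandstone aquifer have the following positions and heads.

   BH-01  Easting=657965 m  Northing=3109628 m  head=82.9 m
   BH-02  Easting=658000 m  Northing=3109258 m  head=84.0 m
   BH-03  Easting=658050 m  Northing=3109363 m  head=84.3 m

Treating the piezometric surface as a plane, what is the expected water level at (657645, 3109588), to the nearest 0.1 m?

79.7 m

With h = a·x + b·y + c and BH-01 as origin, the differences give:
  35·a + (-370)·b = +1.1
  85·a + (-265)·b = +1.4
Eliminate b (×(-265) and ×(-370), subtract): 22175·a = 226.50 → a = ∂h/∂x = +0.01021
Back-substitute: b = ∂h/∂y = -0.002007.
h(657645, 3109588) = 82.9 + (+0.01021)·(-320) + (-0.002007)·(-40) = 82.9 -3.269 +0.080 = 79.712 m.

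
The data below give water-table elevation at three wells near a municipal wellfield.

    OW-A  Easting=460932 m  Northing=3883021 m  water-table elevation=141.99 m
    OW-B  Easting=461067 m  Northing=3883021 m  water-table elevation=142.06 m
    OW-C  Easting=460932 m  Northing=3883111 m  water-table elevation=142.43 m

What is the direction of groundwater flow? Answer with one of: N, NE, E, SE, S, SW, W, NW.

∂h/∂x = (142.06 − 141.99) / (461067 − 460932) = +0.0005185
∂h/∂y = (142.43 − 141.99) / (3883111 − 3883021) = +0.004889
Flow = −∇h = (-0.0005185 east, -0.004889 north), which points south.

S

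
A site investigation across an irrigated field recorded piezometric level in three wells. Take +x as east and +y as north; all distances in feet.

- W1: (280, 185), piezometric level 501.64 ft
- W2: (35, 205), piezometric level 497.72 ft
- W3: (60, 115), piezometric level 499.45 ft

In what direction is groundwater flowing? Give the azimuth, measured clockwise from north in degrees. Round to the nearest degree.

316°

Three-point gradient (reference W1): Δ to W2 = (-245, 20, -3.92), Δ to W3 = (-220, -70, -2.19).
∂h/∂x = +0.01477, ∂h/∂y = -0.01512 (det = 21550).
Flow direction (−∇h) has components (-0.01477 E, +0.01512 N).
Azimuth = atan2(E, N) = atan2(-0.01477, +0.01512) = 315.7° ≈ 316°.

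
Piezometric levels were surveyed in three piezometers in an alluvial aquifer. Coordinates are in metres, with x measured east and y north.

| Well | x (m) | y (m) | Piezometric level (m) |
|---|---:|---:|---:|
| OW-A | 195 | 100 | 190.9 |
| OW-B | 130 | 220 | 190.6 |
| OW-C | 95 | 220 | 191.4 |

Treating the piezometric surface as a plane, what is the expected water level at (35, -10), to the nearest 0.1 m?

With h = a·x + b·y + c and OW-A as origin, the differences give:
  (-65)·a + 120·b = -0.3
  (-100)·a + 120·b = +0.5
Eliminate b (×120 and ×120, subtract): 4200·a = -96.00 → a = ∂h/∂x = -0.02286
Back-substitute: b = ∂h/∂y = -0.01488.
h(35, -10) = 190.9 + (-0.02286)·(-160) + (-0.01488)·(-110) = 190.9 +3.657 +1.637 = 196.194 m.

196.2 m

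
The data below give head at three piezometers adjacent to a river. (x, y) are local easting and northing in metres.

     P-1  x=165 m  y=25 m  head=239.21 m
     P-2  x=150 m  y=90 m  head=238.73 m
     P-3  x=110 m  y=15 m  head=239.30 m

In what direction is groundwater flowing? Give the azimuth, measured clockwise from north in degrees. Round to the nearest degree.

002°

Differences from P-1: to P-2 (Δx, Δy, Δh) = (-15, 65, -0.48); to P-3 = (-55, -10, +0.09).
Determinant of the coordinate differences = (-15)·(-10) − (-55)·65 = 3725.
∂h/∂x = [(-0.48)·(-10) − (+0.09)·65] / 3725 = -0.0002819
∂h/∂y = [(-15)·(+0.09) − (-55)·(-0.48)] / 3725 = -0.007450
Flow direction (−∇h) has components (+0.0002819 E, +0.007450 N).
Azimuth = atan2(E, N) = atan2(+0.0002819, +0.007450) = 2.2° ≈ 002°.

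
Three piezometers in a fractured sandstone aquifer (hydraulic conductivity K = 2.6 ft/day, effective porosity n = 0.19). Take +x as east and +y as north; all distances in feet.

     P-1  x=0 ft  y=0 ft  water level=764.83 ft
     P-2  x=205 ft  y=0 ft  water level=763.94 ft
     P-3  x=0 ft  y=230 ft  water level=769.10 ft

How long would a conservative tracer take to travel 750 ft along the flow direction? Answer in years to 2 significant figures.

∂h/∂x = (763.94 − 764.83) / (205 − 0) = -0.004341
∂h/∂y = (769.10 − 764.83) / (230 − 0) = +0.01857
|∇h| = √(-0.004341² + 0.01857²) = 0.01907
Seepage velocity v = K·i/n = 2.6 × 0.01907 / 0.19 = 0.261 ft/day.
t = 750 / 0.261 = 2874 days = 7.87 years.

7.9 years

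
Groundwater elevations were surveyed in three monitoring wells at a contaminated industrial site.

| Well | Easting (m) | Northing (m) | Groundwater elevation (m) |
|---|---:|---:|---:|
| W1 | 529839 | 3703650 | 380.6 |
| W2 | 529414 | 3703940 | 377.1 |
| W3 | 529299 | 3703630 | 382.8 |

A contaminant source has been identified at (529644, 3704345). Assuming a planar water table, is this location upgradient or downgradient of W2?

downgradient

With h = a·x + b·y + c and W1 as origin, the differences give:
  (-425)·a + 290·b = -3.5
  (-540)·a + (-20)·b = +2.2
Eliminate b (×(-20) and ×290, subtract): 165100·a = -568.00 → a = ∂h/∂x = -0.003440
Back-substitute: b = ∂h/∂y = -0.01711.
Head at (529644, 3704345) = 380.6 + (-0.003440)·(-195) + (-0.01711)·(695) = 369.38 m.
That is lower than the 377.1 m at W2, so the point is downgradient.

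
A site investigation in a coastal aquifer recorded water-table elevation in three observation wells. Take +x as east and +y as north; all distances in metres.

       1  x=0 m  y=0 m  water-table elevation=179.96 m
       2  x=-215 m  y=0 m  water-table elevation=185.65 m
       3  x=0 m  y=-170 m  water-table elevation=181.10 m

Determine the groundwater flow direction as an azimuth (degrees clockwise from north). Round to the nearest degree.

076°

∂h/∂x = (185.65 − 179.96) / (-215 − 0) = -0.02647
∂h/∂y = (181.10 − 179.96) / (-170 − 0) = -0.006706
Flow direction (−∇h) has components (+0.02647 E, +0.006706 N).
Azimuth = atan2(E, N) = atan2(+0.02647, +0.006706) = 75.8° ≈ 076°.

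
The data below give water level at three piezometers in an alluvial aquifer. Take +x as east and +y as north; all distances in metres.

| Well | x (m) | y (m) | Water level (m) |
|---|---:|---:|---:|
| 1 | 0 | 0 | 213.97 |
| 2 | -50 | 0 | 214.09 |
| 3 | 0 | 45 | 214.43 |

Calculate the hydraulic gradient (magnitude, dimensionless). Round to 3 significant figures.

0.0105

∂h/∂x = (214.09 − 213.97) / (-50 − 0) = -0.002400
∂h/∂y = (214.43 − 213.97) / (45 − 0) = +0.01022
|∇h| = √(-0.002400² + 0.01022²) = 0.0105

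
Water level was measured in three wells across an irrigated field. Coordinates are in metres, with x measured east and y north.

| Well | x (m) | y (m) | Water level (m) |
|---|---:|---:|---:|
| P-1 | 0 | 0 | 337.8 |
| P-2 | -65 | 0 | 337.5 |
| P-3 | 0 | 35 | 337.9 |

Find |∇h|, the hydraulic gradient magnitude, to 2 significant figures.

0.0054

∂h/∂x = (337.5 − 337.8) / (-65 − 0) = +0.004615
∂h/∂y = (337.9 − 337.8) / (35 − 0) = +0.002857
|∇h| = √(0.004615² + 0.002857²) = 0.005428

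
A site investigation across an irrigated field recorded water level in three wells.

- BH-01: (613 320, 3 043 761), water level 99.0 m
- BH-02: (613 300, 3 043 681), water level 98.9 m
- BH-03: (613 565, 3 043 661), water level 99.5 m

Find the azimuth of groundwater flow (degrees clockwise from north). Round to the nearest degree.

Taking BH-01 as reference: BH-02−BH-01 = (-20, -80, -0.1); BH-03−BH-01 = (245, -100, +0.5).
Determinant of the coordinate differences = (-20)·(-100) − 245·(-80) = 21600.
∂h/∂x = [(-0.1)·(-100) − (+0.5)·(-80)] / 21600 = +0.002315
∂h/∂y = [(-20)·(+0.5) − 245·(-0.1)] / 21600 = +0.0006713
Flow direction (−∇h) has components (-0.002315 E, -0.0006713 N).
Azimuth = atan2(E, N) = atan2(-0.002315, -0.0006713) = 253.8° ≈ 254°.

254°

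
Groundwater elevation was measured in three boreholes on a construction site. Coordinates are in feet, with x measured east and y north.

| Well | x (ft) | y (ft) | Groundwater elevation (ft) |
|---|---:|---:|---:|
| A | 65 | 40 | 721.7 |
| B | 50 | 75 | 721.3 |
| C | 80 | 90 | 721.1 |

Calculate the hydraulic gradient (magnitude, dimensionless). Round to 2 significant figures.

0.012

Taking A as reference: B−A = (-15, 35, -0.4); C−A = (15, 50, -0.6).
Solve a·Δx + b·Δy = Δh: det = (-15)·50 − 15·35 = -1275.
∂h/∂x = [(-0.4)·50 − (-0.6)·35] / -1275 = -0.0007843
∂h/∂y = [(-15)·(-0.6) − 15·(-0.4)] / -1275 = -0.01176
|∇h| = √(-0.0007843² + -0.01176²) = 0.01179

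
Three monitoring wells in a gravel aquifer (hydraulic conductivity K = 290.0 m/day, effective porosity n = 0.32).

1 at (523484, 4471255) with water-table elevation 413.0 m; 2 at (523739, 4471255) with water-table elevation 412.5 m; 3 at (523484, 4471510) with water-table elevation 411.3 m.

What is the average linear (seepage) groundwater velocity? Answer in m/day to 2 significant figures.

∂h/∂x = (412.5 − 413.0) / (523739 − 523484) = -0.001961
∂h/∂y = (411.3 − 413.0) / (4471510 − 4471255) = -0.006667
|∇h| = √(-0.001961² + -0.006667²) = 0.006949
Seepage velocity v = K·i/n = 290.0 × 0.006949 / 0.32 = 6.298 m/day.

6.3 m/day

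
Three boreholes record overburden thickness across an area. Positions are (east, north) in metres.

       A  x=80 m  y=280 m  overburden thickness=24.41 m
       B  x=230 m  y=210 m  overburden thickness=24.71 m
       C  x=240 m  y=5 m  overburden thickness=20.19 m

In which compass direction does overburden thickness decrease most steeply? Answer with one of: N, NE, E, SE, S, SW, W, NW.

Taking A as reference: B−A = (150, -70, +0.30); C−A = (160, -275, -4.22).
Solve a·Δx + b·Δy = Δd: det = 150·(-275) − 160·(-70) = -30050.
∂d/∂x = [(+0.30)·(-275) − (-4.22)·(-70)] / -30050 = +0.01258
∂d/∂y = [150·(-4.22) − 160·(+0.30)] / -30050 = +0.02266
Steepest decrease is along −∇f = (-0.01258 E, -0.02266 N) → southwest.

SW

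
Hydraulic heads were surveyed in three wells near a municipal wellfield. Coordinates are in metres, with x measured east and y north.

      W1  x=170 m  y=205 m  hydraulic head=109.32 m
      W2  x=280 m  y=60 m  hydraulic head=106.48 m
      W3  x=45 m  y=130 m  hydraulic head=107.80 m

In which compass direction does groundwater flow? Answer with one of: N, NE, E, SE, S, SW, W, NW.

S

Taking W1 as reference: W2−W1 = (110, -145, -2.84); W3−W1 = (-125, -75, -1.52).
Determinant of the coordinate differences = 110·(-75) − (-125)·(-145) = -26375.
∂h/∂x = [(-2.84)·(-75) − (-1.52)·(-145)] / -26375 = +0.0002806
∂h/∂y = [110·(-1.52) − (-125)·(-2.84)] / -26375 = +0.01980
Flow = −∇h = (-0.0002806 east, -0.01980 north), which points south.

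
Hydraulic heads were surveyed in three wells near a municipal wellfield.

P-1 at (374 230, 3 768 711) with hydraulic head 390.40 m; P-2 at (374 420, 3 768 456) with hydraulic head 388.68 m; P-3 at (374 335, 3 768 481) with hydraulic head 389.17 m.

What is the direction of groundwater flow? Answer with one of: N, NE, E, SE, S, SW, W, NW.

SE

Taking P-1 as reference: P-2−P-1 = (190, -255, -1.72); P-3−P-1 = (105, -230, -1.23).
Solve a·Δx + b·Δy = Δh: det = 190·(-230) − 105·(-255) = -16925.
∂h/∂x = [(-1.72)·(-230) − (-1.23)·(-255)] / -16925 = -0.004842
∂h/∂y = [190·(-1.23) − 105·(-1.72)] / -16925 = +0.003137
Flow = −∇h = (+0.004842 east, -0.003137 north), which points southeast.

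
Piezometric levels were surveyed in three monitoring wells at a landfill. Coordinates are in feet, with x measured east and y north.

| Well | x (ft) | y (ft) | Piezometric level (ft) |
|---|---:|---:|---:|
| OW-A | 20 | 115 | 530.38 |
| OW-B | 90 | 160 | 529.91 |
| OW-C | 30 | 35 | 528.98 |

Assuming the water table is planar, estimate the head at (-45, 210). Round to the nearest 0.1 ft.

Differences from OW-A: to OW-B (Δx, Δy, Δh) = (70, 45, -0.47); to OW-C = (10, -80, -1.40).
Determinant of the coordinate differences = 70·(-80) − 10·45 = -6050.
∂h/∂x = [(-0.47)·(-80) − (-1.40)·45] / -6050 = -0.01663
∂h/∂y = [70·(-1.40) − 10·(-0.47)] / -6050 = +0.01542
h(-45, 210) = 530.38 + (-0.01663)·(-65) + (+0.01542)·(95) = 530.38 +1.081 +1.465 = 532.926 ft.

532.9 ft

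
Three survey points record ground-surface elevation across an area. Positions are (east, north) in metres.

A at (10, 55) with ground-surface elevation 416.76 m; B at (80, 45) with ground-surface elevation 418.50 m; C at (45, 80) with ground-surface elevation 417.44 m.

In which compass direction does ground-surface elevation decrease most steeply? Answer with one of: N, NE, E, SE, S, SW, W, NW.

Taking A as reference: B−A = (70, -10, +1.74); C−A = (35, 25, +0.68).
Solve a·Δx + b·Δy = Δz: det = 70·25 − 35·(-10) = 2100.
∂z/∂x = [(+1.74)·25 − (+0.68)·(-10)] / 2100 = +0.02395
∂z/∂y = [70·(+0.68) − 35·(+1.74)] / 2100 = -0.006333
Steepest decrease is along −∇f = (-0.02395 E, +0.006333 N) → west.

W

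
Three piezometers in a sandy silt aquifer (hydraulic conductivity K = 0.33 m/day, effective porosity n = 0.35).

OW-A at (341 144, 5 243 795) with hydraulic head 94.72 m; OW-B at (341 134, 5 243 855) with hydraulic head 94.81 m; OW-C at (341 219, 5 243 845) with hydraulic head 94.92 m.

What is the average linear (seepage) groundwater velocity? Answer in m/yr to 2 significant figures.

Three-point gradient (reference OW-A): Δ to OW-B = (-10, 60, +0.09), Δ to OW-C = (75, 50, +0.20).
∂h/∂x = +0.001500, ∂h/∂y = +0.001750 (det = -5000).
|∇h| = √(0.001500² + 0.001750²) = 0.002305
Seepage velocity v = K·i/n = 0.33 × 0.002305 / 0.35 = 0.002173 m/day = 0.7937 m/yr.

0.79 m/yr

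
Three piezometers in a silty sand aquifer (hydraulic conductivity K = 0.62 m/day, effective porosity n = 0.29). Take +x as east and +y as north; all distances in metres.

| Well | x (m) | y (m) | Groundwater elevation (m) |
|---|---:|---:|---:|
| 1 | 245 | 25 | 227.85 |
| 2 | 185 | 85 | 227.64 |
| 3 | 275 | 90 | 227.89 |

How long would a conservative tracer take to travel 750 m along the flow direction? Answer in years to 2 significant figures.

330 years

With h = a·x + b·y + c and 1 as origin, the differences give:
  (-60)·a + 60·b = -0.21
  30·a + 65·b = +0.04
Eliminate b (×65 and ×60, subtract): -5700·a = -16.050 → a = ∂h/∂x = +0.002816
Back-substitute: b = ∂h/∂y = -0.0006842.
|∇h| = √(0.002816² + -0.0006842²) = 0.002898
Seepage velocity v = K·i/n = 0.62 × 0.002898 / 0.29 = 0.006196 m/day.
t = 750 / 0.006196 = 1.21e+05 days = 331 years.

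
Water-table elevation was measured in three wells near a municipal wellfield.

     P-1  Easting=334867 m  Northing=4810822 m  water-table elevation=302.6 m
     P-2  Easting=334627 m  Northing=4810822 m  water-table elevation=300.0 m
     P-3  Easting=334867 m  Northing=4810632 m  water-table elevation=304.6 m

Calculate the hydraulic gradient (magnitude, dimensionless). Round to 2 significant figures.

0.015

∂h/∂x = (300.0 − 302.6) / (334627 − 334867) = +0.01083
∂h/∂y = (304.6 − 302.6) / (4810632 − 4810822) = -0.01053
|∇h| = √(0.01083² + -0.01053²) = 0.01511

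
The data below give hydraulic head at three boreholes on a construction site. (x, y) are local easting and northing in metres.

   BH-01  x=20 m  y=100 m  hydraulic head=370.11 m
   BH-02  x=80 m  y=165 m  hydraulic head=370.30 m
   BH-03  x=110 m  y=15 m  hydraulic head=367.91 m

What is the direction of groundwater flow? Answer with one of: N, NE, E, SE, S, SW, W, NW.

With h = a·x + b·y + c and BH-01 as origin, the differences give:
  60·a + 65·b = +0.19
  90·a + (-85)·b = -2.20
Eliminate b (×(-85) and ×65, subtract): -10950·a = 126.850 → a = ∂h/∂x = -0.01158
Back-substitute: b = ∂h/∂y = +0.01362.
Flow = −∇h = (+0.01158 east, -0.01362 north), which points southeast.

SE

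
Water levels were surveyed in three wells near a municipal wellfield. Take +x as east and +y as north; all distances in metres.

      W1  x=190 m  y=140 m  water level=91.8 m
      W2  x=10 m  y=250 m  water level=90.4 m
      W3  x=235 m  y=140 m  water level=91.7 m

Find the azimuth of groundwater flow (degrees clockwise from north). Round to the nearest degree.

Taking W1 as reference: W2−W1 = (-180, 110, -1.4); W3−W1 = (45, 0, -0.1).
Solve a·Δx + b·Δy = Δh: det = (-180)·0 − 45·110 = -4950.
∂h/∂x = [(-1.4)·0 − (-0.1)·110] / -4950 = -0.002222
∂h/∂y = [(-180)·(-0.1) − 45·(-1.4)] / -4950 = -0.01636
Flow direction (−∇h) has components (+0.002222 E, +0.01636 N).
Azimuth = atan2(E, N) = atan2(+0.002222, +0.01636) = 7.7° ≈ 008°.

008°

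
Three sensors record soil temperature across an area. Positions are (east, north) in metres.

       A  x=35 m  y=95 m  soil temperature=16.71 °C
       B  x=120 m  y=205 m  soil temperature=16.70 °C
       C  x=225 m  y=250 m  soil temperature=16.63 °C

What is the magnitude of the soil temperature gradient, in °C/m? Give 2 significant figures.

With T = a·x + b·y + c and A as origin, the differences give:
  85·a + 110·b = -0.01
  190·a + 155·b = -0.08
Eliminate b (×155 and ×110, subtract): -7725·a = 7.250 → a = ∂T/∂x = -0.0009385
Back-substitute: b = ∂T/∂y = +0.0006343.
|∇f| = √(-0.0009385² + 0.0006343²) = 0.001133 °C/m

0.0011 °C/m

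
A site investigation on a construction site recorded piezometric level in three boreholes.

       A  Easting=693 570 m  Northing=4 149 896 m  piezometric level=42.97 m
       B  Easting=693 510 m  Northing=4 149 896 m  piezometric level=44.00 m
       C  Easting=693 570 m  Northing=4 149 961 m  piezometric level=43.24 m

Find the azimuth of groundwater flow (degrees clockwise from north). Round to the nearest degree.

104°

∂h/∂x = (44.00 − 42.97) / (693510 − 693570) = -0.01717
∂h/∂y = (43.24 − 42.97) / (4149961 − 4149896) = +0.004154
Flow direction (−∇h) has components (+0.01717 E, -0.004154 N).
Azimuth = atan2(E, N) = atan2(+0.01717, -0.004154) = 103.6° ≈ 104°.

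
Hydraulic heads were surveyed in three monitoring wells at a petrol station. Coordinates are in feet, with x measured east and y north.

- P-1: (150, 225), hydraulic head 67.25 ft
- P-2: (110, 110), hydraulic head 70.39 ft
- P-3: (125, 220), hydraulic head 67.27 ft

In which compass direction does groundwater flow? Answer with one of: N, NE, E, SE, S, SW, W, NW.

With h = a·x + b·y + c and P-1 as origin, the differences give:
  (-40)·a + (-115)·b = +3.14
  (-25)·a + (-5)·b = +0.02
Eliminate b (×(-5) and ×(-115), subtract): -2675·a = -13.400 → a = ∂h/∂x = +0.005009
Back-substitute: b = ∂h/∂y = -0.02905.
Flow = −∇h = (-0.005009 east, +0.02905 north), which points north.

N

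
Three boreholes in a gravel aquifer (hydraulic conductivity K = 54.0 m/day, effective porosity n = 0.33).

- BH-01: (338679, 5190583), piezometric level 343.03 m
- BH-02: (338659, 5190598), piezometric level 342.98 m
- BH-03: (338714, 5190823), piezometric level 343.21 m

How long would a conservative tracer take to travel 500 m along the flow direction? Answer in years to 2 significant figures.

3.0 years

Differences from BH-01: to BH-02 (Δx, Δy, Δh) = (-20, 15, -0.05); to BH-03 = (35, 240, +0.18).
Determinant of the coordinate differences = (-20)·240 − 35·15 = -5325.
∂h/∂x = [(-0.05)·240 − (+0.18)·15] / -5325 = +0.002761
∂h/∂y = [(-20)·(+0.18) − 35·(-0.05)] / -5325 = +0.0003474
|∇h| = √(0.002761² + 0.0003474²) = 0.002783
Seepage velocity v = K·i/n = 54.0 × 0.002783 / 0.33 = 0.4554 m/day.
t = 500 / 0.4554 = 1098 days = 3.01 years.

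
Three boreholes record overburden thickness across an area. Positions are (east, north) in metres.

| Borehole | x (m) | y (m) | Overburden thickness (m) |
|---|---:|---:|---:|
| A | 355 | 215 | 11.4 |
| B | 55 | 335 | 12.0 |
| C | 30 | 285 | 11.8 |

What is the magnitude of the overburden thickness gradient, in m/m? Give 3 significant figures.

0.00418 m/m

Differences from A: to B (Δx, Δy, Δh) = (-300, 120, +0.6); to C = (-325, 70, +0.4).
Determinant of the coordinate differences = (-300)·70 − (-325)·120 = 18000.
∂d/∂x = [(+0.6)·70 − (+0.4)·120] / 18000 = -0.0003333
∂d/∂y = [(-300)·(+0.4) − (-325)·(+0.6)] / 18000 = +0.004167
|∇f| = √(-0.0003333² + 0.004167²) = 0.00418 m/m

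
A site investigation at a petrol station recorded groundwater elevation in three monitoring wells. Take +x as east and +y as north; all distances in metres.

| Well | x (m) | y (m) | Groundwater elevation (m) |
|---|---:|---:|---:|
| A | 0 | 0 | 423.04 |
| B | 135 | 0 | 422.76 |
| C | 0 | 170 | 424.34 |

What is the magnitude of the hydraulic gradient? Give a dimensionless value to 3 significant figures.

∂h/∂x = (422.76 − 423.04) / (135 − 0) = -0.002074
∂h/∂y = (424.34 − 423.04) / (170 − 0) = +0.007647
|∇h| = √(-0.002074² + 0.007647²) = 0.007923

0.00792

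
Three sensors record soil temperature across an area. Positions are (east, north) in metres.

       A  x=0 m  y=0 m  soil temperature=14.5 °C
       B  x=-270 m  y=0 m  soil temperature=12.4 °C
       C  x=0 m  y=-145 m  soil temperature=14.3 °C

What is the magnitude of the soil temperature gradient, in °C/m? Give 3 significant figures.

0.00790 °C/m

∂T/∂x = (12.4 − 14.5) / (-270 − 0) = +0.007778
∂T/∂y = (14.3 − 14.5) / (-145 − 0) = +0.001379
|∇f| = √(0.007778² + 0.001379²) = 0.007899 °C/m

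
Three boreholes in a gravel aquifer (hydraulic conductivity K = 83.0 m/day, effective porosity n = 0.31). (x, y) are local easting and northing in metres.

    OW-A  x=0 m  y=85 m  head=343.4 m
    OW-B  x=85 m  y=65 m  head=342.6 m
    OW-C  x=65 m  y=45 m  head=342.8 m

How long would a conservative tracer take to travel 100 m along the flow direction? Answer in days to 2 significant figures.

39 days

With h = a·x + b·y + c and OW-A as origin, the differences give:
  85·a + (-20)·b = -0.8
  65·a + (-40)·b = -0.6
Eliminate b (×(-40) and ×(-20), subtract): -2100·a = 20.00 → a = ∂h/∂x = -0.009524
Back-substitute: b = ∂h/∂y = -0.0004762.
|∇h| = √(-0.009524² + -0.0004762²) = 0.009536
Seepage velocity v = K·i/n = 83.0 × 0.009536 / 0.31 = 2.553 m/day.
t = 100 / 2.553 = 39.17 days.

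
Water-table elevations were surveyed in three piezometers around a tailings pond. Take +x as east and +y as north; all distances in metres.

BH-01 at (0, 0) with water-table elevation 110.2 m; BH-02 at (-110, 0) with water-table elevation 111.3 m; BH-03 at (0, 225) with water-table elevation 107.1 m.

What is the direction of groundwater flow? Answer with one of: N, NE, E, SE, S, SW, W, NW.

∂h/∂x = (111.3 − 110.2) / (-110 − 0) = -0.010000
∂h/∂y = (107.1 − 110.2) / (225 − 0) = -0.01378
Flow = −∇h = (+0.010000 east, +0.01378 north), which points northeast.

NE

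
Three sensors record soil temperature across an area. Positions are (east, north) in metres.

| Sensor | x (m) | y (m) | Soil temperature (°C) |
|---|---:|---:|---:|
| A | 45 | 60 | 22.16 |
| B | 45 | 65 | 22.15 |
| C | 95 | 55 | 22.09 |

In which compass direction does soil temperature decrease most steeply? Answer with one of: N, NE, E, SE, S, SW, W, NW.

NE

Differences from A: to B (Δx, Δy, Δh) = (0, 5, -0.01); to C = (50, -5, -0.07).
Determinant of the coordinate differences = 0·(-5) − 50·5 = -250.
∂T/∂x = [(-0.01)·(-5) − (-0.07)·5] / -250 = -0.001600
∂T/∂y = [0·(-0.07) − 50·(-0.01)] / -250 = -0.002000
Steepest decrease is along −∇f = (+0.001600 E, +0.002000 N) → northeast.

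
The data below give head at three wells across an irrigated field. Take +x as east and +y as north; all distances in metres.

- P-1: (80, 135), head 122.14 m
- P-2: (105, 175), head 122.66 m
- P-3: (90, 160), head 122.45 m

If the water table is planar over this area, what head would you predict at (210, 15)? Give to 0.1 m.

With h = a·x + b·y + c and P-1 as origin, the differences give:
  25·a + 40·b = +0.52
  10·a + 25·b = +0.31
Eliminate b (×25 and ×40, subtract): 225·a = 0.600 → a = ∂h/∂x = +0.002667
Back-substitute: b = ∂h/∂y = +0.01133.
h(210, 15) = 122.14 + (+0.002667)·(130) + (+0.01133)·(-120) = 122.14 +0.347 -1.360 = 121.127 m.

121.1 m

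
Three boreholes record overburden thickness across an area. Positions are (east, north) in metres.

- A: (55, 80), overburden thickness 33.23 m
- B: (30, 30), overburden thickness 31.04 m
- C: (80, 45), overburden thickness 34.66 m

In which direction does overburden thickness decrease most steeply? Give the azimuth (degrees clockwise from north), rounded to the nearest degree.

263°

With d = a·x + b·y + c and A as origin, the differences give:
  (-25)·a + (-50)·b = -2.19
  25·a + (-35)·b = +1.43
Eliminate b (×(-35) and ×(-50), subtract): 2125·a = 148.150 → a = ∂d/∂x = +0.06972
Back-substitute: b = ∂d/∂y = +0.008941.
Steepest decrease is along −∇f: components (-0.06972 E, -0.008941 N).
Azimuth = atan2(-0.06972, -0.008941) = 262.7° ≈ 263°.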